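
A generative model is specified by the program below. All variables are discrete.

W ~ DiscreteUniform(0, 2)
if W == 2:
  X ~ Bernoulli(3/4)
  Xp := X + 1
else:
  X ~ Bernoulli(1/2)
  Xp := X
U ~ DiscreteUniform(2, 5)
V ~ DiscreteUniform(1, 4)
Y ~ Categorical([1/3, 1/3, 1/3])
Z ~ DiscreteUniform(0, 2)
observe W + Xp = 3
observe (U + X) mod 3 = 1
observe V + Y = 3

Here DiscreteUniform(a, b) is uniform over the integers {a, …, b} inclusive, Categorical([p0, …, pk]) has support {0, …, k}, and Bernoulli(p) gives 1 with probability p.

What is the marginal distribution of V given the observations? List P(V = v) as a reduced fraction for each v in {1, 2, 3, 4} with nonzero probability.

P(V=1) = 1/3, P(V=2) = 1/3, P(V=3) = 1/3

Enumerate traces; 9 have nonzero weight after conditioning:
  (W=2, X=0, U=4, V=1, Y=2, Z=0) weight 1/1728
  (W=2, X=0, U=4, V=1, Y=2, Z=1) weight 1/1728
  (W=2, X=0, U=4, V=1, Y=2, Z=2) weight 1/1728
  (W=2, X=0, U=4, V=2, Y=1, Z=0) weight 1/1728
  (W=2, X=0, U=4, V=2, Y=1, Z=1) weight 1/1728
  (W=2, X=0, U=4, V=2, Y=1, Z=2) weight 1/1728
  (W=2, X=0, U=4, V=3, Y=0, Z=0) weight 1/1728
  (W=2, X=0, U=4, V=3, Y=0, Z=1) weight 1/1728
  … 1 more
Group by V:
  weight(V=1) = 1/576
  weight(V=2) = 1/576
  weight(V=3) = 1/576
Total weight = 1/576 + 1/576 + 1/576 = 1/192
P(V=1 | obs) = 1/576 / 1/192 = 1/3
P(V=2 | obs) = 1/576 / 1/192 = 1/3
P(V=3 | obs) = 1/576 / 1/192 = 1/3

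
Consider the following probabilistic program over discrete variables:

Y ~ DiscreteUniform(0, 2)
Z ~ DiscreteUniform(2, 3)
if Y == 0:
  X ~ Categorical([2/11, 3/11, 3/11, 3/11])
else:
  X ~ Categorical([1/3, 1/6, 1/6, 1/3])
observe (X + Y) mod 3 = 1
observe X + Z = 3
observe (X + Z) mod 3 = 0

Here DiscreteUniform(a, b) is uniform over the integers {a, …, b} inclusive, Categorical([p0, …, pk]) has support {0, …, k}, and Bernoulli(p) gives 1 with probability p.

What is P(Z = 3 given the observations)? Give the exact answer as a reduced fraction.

P(Z = 3 | obs) = 11/20

Enumerate traces; 2 have nonzero weight after conditioning:
  (Y=0, Z=2, X=1) weight 1/22
  (Y=1, Z=3, X=0) weight 1/18
Group by Z:
  weight(Z=2) = 1/22
  weight(Z=3) = 1/18
Total weight = 1/22 + 1/18 = 10/99
P(Z=2 | obs) = 1/22 / 10/99 = 9/20
P(Z=3 | obs) = 1/18 / 10/99 = 11/20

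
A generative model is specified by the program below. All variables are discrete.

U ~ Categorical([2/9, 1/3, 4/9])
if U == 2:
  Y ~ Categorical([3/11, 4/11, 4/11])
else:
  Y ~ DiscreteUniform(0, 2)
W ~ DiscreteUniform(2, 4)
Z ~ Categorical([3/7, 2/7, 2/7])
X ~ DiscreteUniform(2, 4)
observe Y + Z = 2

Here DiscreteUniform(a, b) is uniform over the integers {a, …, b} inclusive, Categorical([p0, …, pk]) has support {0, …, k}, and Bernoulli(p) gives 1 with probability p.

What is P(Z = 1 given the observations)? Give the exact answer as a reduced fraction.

Enumerate traces; 81 have nonzero weight after conditioning:
  (U=0, Y=0, W=2, Z=2, X=2) weight 4/1701
  (U=0, Y=0, W=2, Z=2, X=3) weight 4/1701
  (U=0, Y=0, W=2, Z=2, X=4) weight 4/1701
  (U=0, Y=0, W=3, Z=2, X=2) weight 4/1701
  (U=0, Y=0, W=3, Z=2, X=3) weight 4/1701
  (U=0, Y=0, W=3, Z=2, X=4) weight 4/1701
  (U=0, Y=0, W=4, Z=2, X=2) weight 4/1701
  (U=0, Y=0, W=4, Z=2, X=3) weight 4/1701
  (U=0, Y=1, W=2, Z=1, X=2) weight 4/1701
  (U=0, Y=2, W=2, Z=0, X=2) weight 2/567
  … 71 more
Group by Z:
  weight(Z=0) = 103/693
  weight(Z=1) = 206/2079
  weight(Z=2) = 26/297
Total weight = 103/693 + 206/2079 + 26/297 = 697/2079
P(Z=0 | obs) = 103/693 / 697/2079 = 309/697
P(Z=1 | obs) = 206/2079 / 697/2079 = 206/697
P(Z=2 | obs) = 26/297 / 697/2079 = 182/697

P(Z = 1 | obs) = 206/697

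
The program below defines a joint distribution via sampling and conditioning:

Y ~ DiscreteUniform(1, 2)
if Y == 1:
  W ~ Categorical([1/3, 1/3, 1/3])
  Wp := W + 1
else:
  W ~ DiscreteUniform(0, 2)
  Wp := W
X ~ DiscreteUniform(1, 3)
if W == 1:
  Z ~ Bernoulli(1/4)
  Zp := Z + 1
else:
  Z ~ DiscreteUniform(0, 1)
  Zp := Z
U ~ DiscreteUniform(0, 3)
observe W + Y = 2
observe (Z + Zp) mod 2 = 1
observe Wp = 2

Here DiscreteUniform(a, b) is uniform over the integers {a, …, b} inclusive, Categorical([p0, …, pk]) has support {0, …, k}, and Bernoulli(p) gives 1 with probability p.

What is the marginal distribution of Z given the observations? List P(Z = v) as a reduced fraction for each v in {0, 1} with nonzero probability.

P(Z=0) = 3/4, P(Z=1) = 1/4

Enumerate traces; 24 have nonzero weight after conditioning:
  (Y=1, W=1, X=1, Z=0, U=0) weight 1/96
  (Y=1, W=1, X=1, Z=0, U=1) weight 1/96
  (Y=1, W=1, X=1, Z=0, U=2) weight 1/96
  (Y=1, W=1, X=1, Z=0, U=3) weight 1/96
  (Y=1, W=1, X=1, Z=1, U=0) weight 1/288
  (Y=1, W=1, X=1, Z=1, U=1) weight 1/288
  (Y=1, W=1, X=1, Z=1, U=2) weight 1/288
  (Y=1, W=1, X=1, Z=1, U=3) weight 1/288
  … 16 more
Group by Z:
  weight(Z=0) = 1/8
  weight(Z=1) = 1/24
Total weight = 1/8 + 1/24 = 1/6
P(Z=0 | obs) = 1/8 / 1/6 = 3/4
P(Z=1 | obs) = 1/24 / 1/6 = 1/4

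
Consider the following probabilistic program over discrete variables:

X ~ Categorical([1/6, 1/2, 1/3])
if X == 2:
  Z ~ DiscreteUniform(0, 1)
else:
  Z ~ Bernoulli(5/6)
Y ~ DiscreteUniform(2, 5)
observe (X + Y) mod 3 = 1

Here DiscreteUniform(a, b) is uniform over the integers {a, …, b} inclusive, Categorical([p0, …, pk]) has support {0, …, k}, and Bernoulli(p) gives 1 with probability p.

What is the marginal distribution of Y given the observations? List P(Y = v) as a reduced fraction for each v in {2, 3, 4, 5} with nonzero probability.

Enumerate traces; 8 have nonzero weight after conditioning:
  (X=0, Z=0, Y=4) weight 1/144
  (X=0, Z=1, Y=4) weight 5/144
  (X=1, Z=0, Y=3) weight 1/48
  (X=1, Z=1, Y=3) weight 5/48
  (X=2, Z=0, Y=2) weight 1/24
  (X=2, Z=0, Y=5) weight 1/24
  (X=2, Z=1, Y=2) weight 1/24
  (X=2, Z=1, Y=5) weight 1/24
Group by Y:
  weight(Y=2) = 1/12
  weight(Y=3) = 1/8
  weight(Y=4) = 1/24
  weight(Y=5) = 1/12
Total weight = 1/12 + 1/8 + 1/24 + 1/12 = 1/3
P(Y=2 | obs) = 1/12 / 1/3 = 1/4
P(Y=3 | obs) = 1/8 / 1/3 = 3/8
P(Y=4 | obs) = 1/24 / 1/3 = 1/8
P(Y=5 | obs) = 1/12 / 1/3 = 1/4

P(Y=2) = 1/4, P(Y=3) = 3/8, P(Y=4) = 1/8, P(Y=5) = 1/4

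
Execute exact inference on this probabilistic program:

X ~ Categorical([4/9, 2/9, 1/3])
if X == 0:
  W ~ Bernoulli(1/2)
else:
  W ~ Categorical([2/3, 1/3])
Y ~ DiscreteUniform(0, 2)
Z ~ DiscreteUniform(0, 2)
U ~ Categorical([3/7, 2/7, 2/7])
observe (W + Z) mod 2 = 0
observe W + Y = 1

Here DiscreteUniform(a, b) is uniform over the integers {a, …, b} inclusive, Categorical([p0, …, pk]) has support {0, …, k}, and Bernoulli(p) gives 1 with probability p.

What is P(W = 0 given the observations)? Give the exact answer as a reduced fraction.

Enumerate traces; 27 have nonzero weight after conditioning:
  (X=0, W=0, Y=1, Z=0, U=0) weight 2/189
  (X=0, W=0, Y=1, Z=0, U=1) weight 4/567
  (X=0, W=0, Y=1, Z=0, U=2) weight 4/567
  (X=0, W=0, Y=1, Z=2, U=0) weight 2/189
  (X=0, W=0, Y=1, Z=2, U=1) weight 4/567
  (X=0, W=0, Y=1, Z=2, U=2) weight 4/567
  (X=0, W=1, Y=0, Z=1, U=0) weight 2/189
  (X=0, W=1, Y=0, Z=1, U=1) weight 4/567
  … 19 more
Group by W:
  weight(W=0) = 32/243
  weight(W=1) = 11/243
Total weight = 32/243 + 11/243 = 43/243
P(W=0 | obs) = 32/243 / 43/243 = 32/43
P(W=1 | obs) = 11/243 / 43/243 = 11/43

P(W = 0 | obs) = 32/43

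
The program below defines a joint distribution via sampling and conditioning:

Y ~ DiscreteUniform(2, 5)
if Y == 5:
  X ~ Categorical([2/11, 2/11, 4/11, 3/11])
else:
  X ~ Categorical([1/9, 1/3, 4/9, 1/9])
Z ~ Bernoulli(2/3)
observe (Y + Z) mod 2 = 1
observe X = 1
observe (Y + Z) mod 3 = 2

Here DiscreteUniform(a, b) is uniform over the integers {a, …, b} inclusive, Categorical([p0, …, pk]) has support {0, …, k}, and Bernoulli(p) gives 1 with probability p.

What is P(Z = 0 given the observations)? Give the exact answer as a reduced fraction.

P(Z = 0 | obs) = 3/14

Enumerate traces; 2 have nonzero weight after conditioning:
  (Y=4, X=1, Z=1) weight 1/18
  (Y=5, X=1, Z=0) weight 1/66
Group by Z:
  weight(Z=0) = 1/66
  weight(Z=1) = 1/18
Total weight = 1/66 + 1/18 = 7/99
P(Z=0 | obs) = 1/66 / 7/99 = 3/14
P(Z=1 | obs) = 1/18 / 7/99 = 11/14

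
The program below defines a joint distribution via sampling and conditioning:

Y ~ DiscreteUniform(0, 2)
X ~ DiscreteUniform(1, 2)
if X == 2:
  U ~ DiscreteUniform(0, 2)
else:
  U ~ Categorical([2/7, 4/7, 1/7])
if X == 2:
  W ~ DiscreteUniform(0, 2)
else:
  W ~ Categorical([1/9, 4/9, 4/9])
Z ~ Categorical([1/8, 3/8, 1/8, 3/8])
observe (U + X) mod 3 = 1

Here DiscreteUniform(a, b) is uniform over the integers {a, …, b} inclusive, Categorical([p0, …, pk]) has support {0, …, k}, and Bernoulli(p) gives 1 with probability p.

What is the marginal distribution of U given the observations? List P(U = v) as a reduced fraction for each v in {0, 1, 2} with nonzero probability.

P(U=0) = 6/13, P(U=2) = 7/13

Enumerate traces; 72 have nonzero weight after conditioning:
  (Y=0, X=1, U=0, W=0, Z=0) weight 1/1512
  (Y=0, X=1, U=0, W=0, Z=1) weight 1/504
  (Y=0, X=1, U=0, W=0, Z=2) weight 1/1512
  (Y=0, X=1, U=0, W=0, Z=3) weight 1/504
  (Y=0, X=1, U=0, W=1, Z=0) weight 1/378
  (Y=0, X=1, U=0, W=1, Z=1) weight 1/126
  (Y=0, X=1, U=0, W=1, Z=2) weight 1/378
  (Y=0, X=1, U=0, W=1, Z=3) weight 1/126
  (Y=0, X=2, U=2, W=0, Z=0) weight 1/432
  … 63 more
Group by U:
  weight(U=0) = 1/7
  weight(U=2) = 1/6
Total weight = 1/7 + 1/6 = 13/42
P(U=0 | obs) = 1/7 / 13/42 = 6/13
P(U=2 | obs) = 1/6 / 13/42 = 7/13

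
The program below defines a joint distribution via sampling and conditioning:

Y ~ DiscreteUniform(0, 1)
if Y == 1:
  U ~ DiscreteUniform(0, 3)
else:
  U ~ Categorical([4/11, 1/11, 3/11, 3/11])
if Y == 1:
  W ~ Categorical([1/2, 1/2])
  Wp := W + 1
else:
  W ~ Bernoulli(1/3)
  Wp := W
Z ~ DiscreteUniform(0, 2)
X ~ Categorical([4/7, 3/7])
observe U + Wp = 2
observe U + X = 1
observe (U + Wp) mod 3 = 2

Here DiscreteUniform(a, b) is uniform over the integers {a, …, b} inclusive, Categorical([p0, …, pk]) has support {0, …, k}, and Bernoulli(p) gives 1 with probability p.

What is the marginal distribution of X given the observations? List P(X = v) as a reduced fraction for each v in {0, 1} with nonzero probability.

Enumerate traces; 9 have nonzero weight after conditioning:
  (Y=0, U=1, W=1, Z=0, X=0) weight 2/693
  (Y=0, U=1, W=1, Z=1, X=0) weight 2/693
  (Y=0, U=1, W=1, Z=2, X=0) weight 2/693
  (Y=1, U=0, W=1, Z=0, X=1) weight 1/112
  (Y=1, U=0, W=1, Z=1, X=1) weight 1/112
  (Y=1, U=0, W=1, Z=2, X=1) weight 1/112
  (Y=1, U=1, W=0, Z=0, X=0) weight 1/84
  (Y=1, U=1, W=0, Z=1, X=0) weight 1/84
  … 1 more
Group by X:
  weight(X=0) = 41/924
  weight(X=1) = 3/112
Total weight = 41/924 + 3/112 = 263/3696
P(X=0 | obs) = 41/924 / 263/3696 = 164/263
P(X=1 | obs) = 3/112 / 263/3696 = 99/263

P(X=0) = 164/263, P(X=1) = 99/263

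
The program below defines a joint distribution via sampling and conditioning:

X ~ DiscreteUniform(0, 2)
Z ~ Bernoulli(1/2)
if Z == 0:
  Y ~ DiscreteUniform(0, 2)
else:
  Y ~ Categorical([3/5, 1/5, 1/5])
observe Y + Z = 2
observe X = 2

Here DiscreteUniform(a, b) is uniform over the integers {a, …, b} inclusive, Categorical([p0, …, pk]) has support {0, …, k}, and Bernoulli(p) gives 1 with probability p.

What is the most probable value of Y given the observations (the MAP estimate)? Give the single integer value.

Enumerate traces; 2 have nonzero weight after conditioning:
  (X=2, Z=0, Y=2) weight 1/18
  (X=2, Z=1, Y=1) weight 1/30
Group by Y:
  weight(Y=1) = 1/30
  weight(Y=2) = 1/18
Total weight = 1/30 + 1/18 = 4/45
P(Y=1 | obs) = 1/30 / 4/45 = 3/8
P(Y=2 | obs) = 1/18 / 4/45 = 5/8
argmax = 2

argmax_v P(Y = v | obs) = 2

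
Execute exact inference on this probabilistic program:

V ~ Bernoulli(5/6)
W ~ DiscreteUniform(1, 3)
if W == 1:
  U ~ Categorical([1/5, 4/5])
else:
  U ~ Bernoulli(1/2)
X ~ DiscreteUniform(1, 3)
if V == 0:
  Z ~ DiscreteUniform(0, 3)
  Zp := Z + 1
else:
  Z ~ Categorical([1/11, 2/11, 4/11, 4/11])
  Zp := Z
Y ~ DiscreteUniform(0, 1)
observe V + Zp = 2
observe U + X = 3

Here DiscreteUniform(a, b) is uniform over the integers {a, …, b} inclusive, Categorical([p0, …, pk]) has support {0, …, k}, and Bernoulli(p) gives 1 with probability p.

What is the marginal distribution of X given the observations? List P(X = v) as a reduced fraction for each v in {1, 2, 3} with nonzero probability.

Enumerate traces; 24 have nonzero weight after conditioning:
  (V=0, W=1, U=0, X=3, Z=1, Y=0) weight 1/2160
  (V=0, W=1, U=0, X=3, Z=1, Y=1) weight 1/2160
  (V=0, W=1, U=1, X=2, Z=1, Y=0) weight 1/540
  (V=0, W=1, U=1, X=2, Z=1, Y=1) weight 1/540
  (V=0, W=2, U=0, X=3, Z=1, Y=0) weight 1/864
  (V=0, W=2, U=0, X=3, Z=1, Y=1) weight 1/864
  (V=0, W=2, U=1, X=2, Z=1, Y=0) weight 1/864
  (V=0, W=2, U=1, X=2, Z=1, Y=1) weight 1/864
  … 16 more
Group by X:
  weight(X=2) = 17/440
  weight(X=3) = 17/660
Total weight = 17/440 + 17/660 = 17/264
P(X=2 | obs) = 17/440 / 17/264 = 3/5
P(X=3 | obs) = 17/660 / 17/264 = 2/5

P(X=2) = 3/5, P(X=3) = 2/5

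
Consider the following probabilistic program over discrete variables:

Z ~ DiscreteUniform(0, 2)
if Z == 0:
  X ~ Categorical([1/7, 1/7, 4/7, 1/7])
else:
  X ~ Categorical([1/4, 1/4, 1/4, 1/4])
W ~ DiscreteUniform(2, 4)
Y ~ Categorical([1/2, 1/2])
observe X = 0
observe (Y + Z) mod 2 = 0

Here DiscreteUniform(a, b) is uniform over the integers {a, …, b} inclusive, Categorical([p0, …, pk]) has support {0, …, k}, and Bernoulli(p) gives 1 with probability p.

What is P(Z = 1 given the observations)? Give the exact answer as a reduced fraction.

Enumerate traces; 9 have nonzero weight after conditioning:
  (Z=0, X=0, W=2, Y=0) weight 1/126
  (Z=0, X=0, W=3, Y=0) weight 1/126
  (Z=0, X=0, W=4, Y=0) weight 1/126
  (Z=1, X=0, W=2, Y=1) weight 1/72
  (Z=1, X=0, W=3, Y=1) weight 1/72
  (Z=1, X=0, W=4, Y=1) weight 1/72
  (Z=2, X=0, W=2, Y=0) weight 1/72
  (Z=2, X=0, W=3, Y=0) weight 1/72
  … 1 more
Group by Z:
  weight(Z=0) = 1/42
  weight(Z=1) = 1/24
  weight(Z=2) = 1/24
Total weight = 1/42 + 1/24 + 1/24 = 3/28
P(Z=0 | obs) = 1/42 / 3/28 = 2/9
P(Z=1 | obs) = 1/24 / 3/28 = 7/18
P(Z=2 | obs) = 1/24 / 3/28 = 7/18

P(Z = 1 | obs) = 7/18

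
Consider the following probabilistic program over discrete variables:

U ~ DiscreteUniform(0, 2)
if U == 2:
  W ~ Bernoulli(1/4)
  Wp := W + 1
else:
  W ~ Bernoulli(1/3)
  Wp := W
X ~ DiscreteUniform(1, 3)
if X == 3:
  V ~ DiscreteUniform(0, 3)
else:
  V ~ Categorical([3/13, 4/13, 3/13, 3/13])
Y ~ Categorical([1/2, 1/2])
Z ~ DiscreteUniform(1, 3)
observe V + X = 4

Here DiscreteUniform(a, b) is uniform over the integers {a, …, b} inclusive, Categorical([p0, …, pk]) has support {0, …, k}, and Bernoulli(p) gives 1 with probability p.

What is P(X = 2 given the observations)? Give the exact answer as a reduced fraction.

P(X = 2 | obs) = 12/37

Enumerate traces; 108 have nonzero weight after conditioning:
  (U=0, W=0, X=1, V=3, Y=0, Z=1) weight 1/351
  (U=0, W=0, X=1, V=3, Y=0, Z=2) weight 1/351
  (U=0, W=0, X=1, V=3, Y=0, Z=3) weight 1/351
  (U=0, W=0, X=1, V=3, Y=1, Z=1) weight 1/351
  (U=0, W=0, X=1, V=3, Y=1, Z=2) weight 1/351
  (U=0, W=0, X=1, V=3, Y=1, Z=3) weight 1/351
  (U=0, W=0, X=2, V=2, Y=0, Z=1) weight 1/351
  (U=0, W=0, X=2, V=2, Y=0, Z=2) weight 1/351
  (U=0, W=0, X=3, V=1, Y=0, Z=1) weight 1/324
  … 99 more
Group by X:
  weight(X=1) = 1/13
  weight(X=2) = 1/13
  weight(X=3) = 1/12
Total weight = 1/13 + 1/13 + 1/12 = 37/156
P(X=1 | obs) = 1/13 / 37/156 = 12/37
P(X=2 | obs) = 1/13 / 37/156 = 12/37
P(X=3 | obs) = 1/12 / 37/156 = 13/37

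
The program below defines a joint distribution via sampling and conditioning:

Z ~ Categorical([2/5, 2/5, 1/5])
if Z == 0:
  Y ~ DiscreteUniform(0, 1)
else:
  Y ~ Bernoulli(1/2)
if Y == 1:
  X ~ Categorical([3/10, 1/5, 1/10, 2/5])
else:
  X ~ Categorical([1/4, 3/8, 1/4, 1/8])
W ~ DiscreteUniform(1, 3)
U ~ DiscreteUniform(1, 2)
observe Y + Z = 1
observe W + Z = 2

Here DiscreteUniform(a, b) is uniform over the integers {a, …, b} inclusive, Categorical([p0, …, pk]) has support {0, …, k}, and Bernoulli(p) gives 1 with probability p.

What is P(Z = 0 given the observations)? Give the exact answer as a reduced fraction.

Enumerate traces; 16 have nonzero weight after conditioning:
  (Z=0, Y=1, X=0, W=2, U=1) weight 1/100
  (Z=0, Y=1, X=0, W=2, U=2) weight 1/100
  (Z=0, Y=1, X=1, W=2, U=1) weight 1/150
  (Z=0, Y=1, X=1, W=2, U=2) weight 1/150
  (Z=0, Y=1, X=2, W=2, U=1) weight 1/300
  (Z=0, Y=1, X=2, W=2, U=2) weight 1/300
  (Z=0, Y=1, X=3, W=2, U=1) weight 1/75
  (Z=0, Y=1, X=3, W=2, U=2) weight 1/75
  (Z=1, Y=0, X=0, W=1, U=1) weight 1/120
  … 7 more
Group by Z:
  weight(Z=0) = 1/15
  weight(Z=1) = 1/15
Total weight = 1/15 + 1/15 = 2/15
P(Z=0 | obs) = 1/15 / 2/15 = 1/2
P(Z=1 | obs) = 1/15 / 2/15 = 1/2

P(Z = 0 | obs) = 1/2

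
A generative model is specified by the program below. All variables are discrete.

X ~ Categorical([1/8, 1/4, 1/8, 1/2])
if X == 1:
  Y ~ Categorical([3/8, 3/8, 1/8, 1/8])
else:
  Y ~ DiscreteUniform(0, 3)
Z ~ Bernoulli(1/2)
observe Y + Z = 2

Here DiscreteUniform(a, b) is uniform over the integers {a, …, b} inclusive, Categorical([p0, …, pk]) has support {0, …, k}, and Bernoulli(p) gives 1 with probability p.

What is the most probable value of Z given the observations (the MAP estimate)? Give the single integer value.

argmax_v P(Z = v | obs) = 1

Enumerate traces; 8 have nonzero weight after conditioning:
  (X=0, Y=1, Z=1) weight 1/64
  (X=0, Y=2, Z=0) weight 1/64
  (X=1, Y=1, Z=1) weight 3/64
  (X=1, Y=2, Z=0) weight 1/64
  (X=2, Y=1, Z=1) weight 1/64
  (X=2, Y=2, Z=0) weight 1/64
  (X=3, Y=1, Z=1) weight 1/16
  (X=3, Y=2, Z=0) weight 1/16
Group by Z:
  weight(Z=0) = 7/64
  weight(Z=1) = 9/64
Total weight = 7/64 + 9/64 = 1/4
P(Z=0 | obs) = 7/64 / 1/4 = 7/16
P(Z=1 | obs) = 9/64 / 1/4 = 9/16
argmax = 1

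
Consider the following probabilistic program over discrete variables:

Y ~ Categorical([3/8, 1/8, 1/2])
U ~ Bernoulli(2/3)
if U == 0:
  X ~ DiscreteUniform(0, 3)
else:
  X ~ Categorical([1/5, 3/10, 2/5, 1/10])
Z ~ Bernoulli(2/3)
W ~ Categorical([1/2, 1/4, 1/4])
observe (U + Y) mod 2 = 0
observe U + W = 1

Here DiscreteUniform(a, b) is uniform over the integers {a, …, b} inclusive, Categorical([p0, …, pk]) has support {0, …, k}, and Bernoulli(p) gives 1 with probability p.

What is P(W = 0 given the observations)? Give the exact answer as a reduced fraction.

Enumerate traces; 24 have nonzero weight after conditioning:
  (Y=0, U=0, X=0, Z=0, W=1) weight 1/384
  (Y=0, U=0, X=0, Z=1, W=1) weight 1/192
  (Y=0, U=0, X=1, Z=0, W=1) weight 1/384
  (Y=0, U=0, X=1, Z=1, W=1) weight 1/192
  (Y=0, U=0, X=2, Z=0, W=1) weight 1/384
  (Y=0, U=0, X=2, Z=1, W=1) weight 1/192
  (Y=0, U=0, X=3, Z=0, W=1) weight 1/384
  (Y=0, U=0, X=3, Z=1, W=1) weight 1/192
  (Y=1, U=1, X=0, Z=0, W=0) weight 1/360
  … 15 more
Group by W:
  weight(W=0) = 1/24
  weight(W=1) = 7/96
Total weight = 1/24 + 7/96 = 11/96
P(W=0 | obs) = 1/24 / 11/96 = 4/11
P(W=1 | obs) = 7/96 / 11/96 = 7/11

P(W = 0 | obs) = 4/11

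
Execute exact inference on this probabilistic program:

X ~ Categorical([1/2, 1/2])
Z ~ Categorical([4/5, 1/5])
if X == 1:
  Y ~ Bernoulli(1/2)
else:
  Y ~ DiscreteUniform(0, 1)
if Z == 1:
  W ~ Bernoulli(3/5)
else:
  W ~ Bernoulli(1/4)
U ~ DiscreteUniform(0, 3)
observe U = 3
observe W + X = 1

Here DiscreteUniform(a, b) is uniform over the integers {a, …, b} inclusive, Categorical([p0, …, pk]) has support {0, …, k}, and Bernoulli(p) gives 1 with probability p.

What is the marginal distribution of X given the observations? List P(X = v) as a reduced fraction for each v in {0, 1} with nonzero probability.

P(X=0) = 8/25, P(X=1) = 17/25

Enumerate traces; 8 have nonzero weight after conditioning:
  (X=0, Z=0, Y=0, W=1, U=3) weight 1/80
  (X=0, Z=0, Y=1, W=1, U=3) weight 1/80
  (X=0, Z=1, Y=0, W=1, U=3) weight 3/400
  (X=0, Z=1, Y=1, W=1, U=3) weight 3/400
  (X=1, Z=0, Y=0, W=0, U=3) weight 3/80
  (X=1, Z=0, Y=1, W=0, U=3) weight 3/80
  (X=1, Z=1, Y=0, W=0, U=3) weight 1/200
  (X=1, Z=1, Y=1, W=0, U=3) weight 1/200
Group by X:
  weight(X=0) = 1/25
  weight(X=1) = 17/200
Total weight = 1/25 + 17/200 = 1/8
P(X=0 | obs) = 1/25 / 1/8 = 8/25
P(X=1 | obs) = 17/200 / 1/8 = 17/25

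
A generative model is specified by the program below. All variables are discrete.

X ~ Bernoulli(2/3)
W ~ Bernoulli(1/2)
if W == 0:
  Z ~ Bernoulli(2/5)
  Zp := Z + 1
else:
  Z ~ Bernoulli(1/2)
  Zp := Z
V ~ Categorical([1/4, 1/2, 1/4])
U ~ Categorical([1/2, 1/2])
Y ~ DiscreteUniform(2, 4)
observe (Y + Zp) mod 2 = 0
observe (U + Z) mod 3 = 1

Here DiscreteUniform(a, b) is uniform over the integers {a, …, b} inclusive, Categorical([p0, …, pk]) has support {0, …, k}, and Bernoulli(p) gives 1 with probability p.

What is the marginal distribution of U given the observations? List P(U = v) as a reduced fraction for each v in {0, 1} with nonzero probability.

P(U=0) = 13/29, P(U=1) = 16/29

Enumerate traces; 36 have nonzero weight after conditioning:
  (X=0, W=0, Z=0, V=0, U=1, Y=3) weight 1/240
  (X=0, W=0, Z=0, V=1, U=1, Y=3) weight 1/120
  (X=0, W=0, Z=0, V=2, U=1, Y=3) weight 1/240
  (X=0, W=0, Z=1, V=0, U=0, Y=2) weight 1/360
  (X=0, W=0, Z=1, V=0, U=0, Y=4) weight 1/360
  (X=0, W=0, Z=1, V=1, U=0, Y=2) weight 1/180
  (X=0, W=0, Z=1, V=1, U=0, Y=4) weight 1/180
  (X=0, W=0, Z=1, V=2, U=0, Y=2) weight 1/360
  … 28 more
Group by U:
  weight(U=0) = 13/120
  weight(U=1) = 2/15
Total weight = 13/120 + 2/15 = 29/120
P(U=0 | obs) = 13/120 / 29/120 = 13/29
P(U=1 | obs) = 2/15 / 29/120 = 16/29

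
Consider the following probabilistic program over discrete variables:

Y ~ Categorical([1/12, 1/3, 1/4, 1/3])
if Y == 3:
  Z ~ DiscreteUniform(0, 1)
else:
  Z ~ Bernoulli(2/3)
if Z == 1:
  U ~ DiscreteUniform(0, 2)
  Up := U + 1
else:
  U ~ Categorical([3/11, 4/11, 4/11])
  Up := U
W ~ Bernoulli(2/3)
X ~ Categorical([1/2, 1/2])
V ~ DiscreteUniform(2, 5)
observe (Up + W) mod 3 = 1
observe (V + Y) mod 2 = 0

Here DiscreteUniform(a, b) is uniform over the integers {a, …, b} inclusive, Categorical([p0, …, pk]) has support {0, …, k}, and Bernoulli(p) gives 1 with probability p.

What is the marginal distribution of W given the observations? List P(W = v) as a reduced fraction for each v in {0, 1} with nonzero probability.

Enumerate traces; 64 have nonzero weight after conditioning:
  (Y=0, Z=0, U=0, W=1, X=0, V=2) weight 1/1584
  (Y=0, Z=0, U=0, W=1, X=0, V=4) weight 1/1584
  (Y=0, Z=0, U=0, W=1, X=1, V=2) weight 1/1584
  (Y=0, Z=0, U=0, W=1, X=1, V=4) weight 1/1584
  (Y=0, Z=0, U=1, W=0, X=0, V=2) weight 1/2376
  (Y=0, Z=0, U=1, W=0, X=0, V=4) weight 1/2376
  (Y=0, Z=0, U=1, W=0, X=1, V=2) weight 1/2376
  (Y=0, Z=0, U=1, W=0, X=1, V=4) weight 1/2376
  … 56 more
Group by W:
  weight(W=0) = 205/3564
  weight(W=1) = 92/891
Total weight = 205/3564 + 92/891 = 191/1188
P(W=0 | obs) = 205/3564 / 191/1188 = 205/573
P(W=1 | obs) = 92/891 / 191/1188 = 368/573

P(W=0) = 205/573, P(W=1) = 368/573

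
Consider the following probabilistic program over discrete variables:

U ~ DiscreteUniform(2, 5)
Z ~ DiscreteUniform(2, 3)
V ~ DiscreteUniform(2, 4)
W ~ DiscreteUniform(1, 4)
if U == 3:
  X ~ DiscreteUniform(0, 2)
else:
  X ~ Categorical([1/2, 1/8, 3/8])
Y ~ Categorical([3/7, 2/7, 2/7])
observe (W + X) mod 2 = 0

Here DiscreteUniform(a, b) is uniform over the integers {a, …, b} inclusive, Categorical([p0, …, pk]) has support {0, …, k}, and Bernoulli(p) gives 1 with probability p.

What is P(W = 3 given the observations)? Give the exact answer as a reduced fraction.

Enumerate traces; 432 have nonzero weight after conditioning:
  (U=2, Z=2, V=2, W=1, X=1, Y=0) weight 1/1792
  (U=2, Z=2, V=2, W=1, X=1, Y=1) weight 1/2688
  (U=2, Z=2, V=2, W=1, X=1, Y=2) weight 1/2688
  (U=2, Z=2, V=2, W=2, X=0, Y=0) weight 1/448
  (U=2, Z=2, V=2, W=2, X=0, Y=1) weight 1/672
  (U=2, Z=2, V=2, W=2, X=0, Y=2) weight 1/672
  (U=2, Z=2, V=2, W=2, X=2, Y=0) weight 3/1792
  (U=2, Z=2, V=2, W=2, X=2, Y=1) weight 1/896
  (U=2, Z=2, V=2, W=3, X=1, Y=0) weight 1/1792
  (U=2, Z=2, V=2, W=4, X=0, Y=0) weight 1/448
  … 422 more
Group by W:
  weight(W=1) = 17/384
  weight(W=2) = 79/384
  weight(W=3) = 17/384
  weight(W=4) = 79/384
Total weight = 17/384 + 79/384 + 17/384 + 79/384 = 1/2
P(W=1 | obs) = 17/384 / 1/2 = 17/192
P(W=2 | obs) = 79/384 / 1/2 = 79/192
P(W=3 | obs) = 17/384 / 1/2 = 17/192
P(W=4 | obs) = 79/384 / 1/2 = 79/192

P(W = 3 | obs) = 17/192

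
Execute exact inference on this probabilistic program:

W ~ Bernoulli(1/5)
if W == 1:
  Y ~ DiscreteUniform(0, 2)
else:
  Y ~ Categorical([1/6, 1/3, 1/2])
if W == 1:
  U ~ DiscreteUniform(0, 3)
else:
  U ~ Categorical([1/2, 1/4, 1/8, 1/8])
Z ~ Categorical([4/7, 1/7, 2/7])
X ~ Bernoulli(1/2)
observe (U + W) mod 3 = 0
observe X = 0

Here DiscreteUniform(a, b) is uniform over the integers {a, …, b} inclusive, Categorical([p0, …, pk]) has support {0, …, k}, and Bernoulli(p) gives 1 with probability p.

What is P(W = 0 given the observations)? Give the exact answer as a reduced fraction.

P(W = 0 | obs) = 10/11

Enumerate traces; 27 have nonzero weight after conditioning:
  (W=0, Y=0, U=0, Z=0, X=0) weight 2/105
  (W=0, Y=0, U=0, Z=1, X=0) weight 1/210
  (W=0, Y=0, U=0, Z=2, X=0) weight 1/105
  (W=0, Y=0, U=3, Z=0, X=0) weight 1/210
  (W=0, Y=0, U=3, Z=1, X=0) weight 1/840
  (W=0, Y=0, U=3, Z=2, X=0) weight 1/420
  (W=0, Y=1, U=0, Z=0, X=0) weight 4/105
  (W=0, Y=1, U=0, Z=1, X=0) weight 1/105
  (W=1, Y=0, U=2, Z=0, X=0) weight 1/210
  … 18 more
Group by W:
  weight(W=0) = 1/4
  weight(W=1) = 1/40
Total weight = 1/4 + 1/40 = 11/40
P(W=0 | obs) = 1/4 / 11/40 = 10/11
P(W=1 | obs) = 1/40 / 11/40 = 1/11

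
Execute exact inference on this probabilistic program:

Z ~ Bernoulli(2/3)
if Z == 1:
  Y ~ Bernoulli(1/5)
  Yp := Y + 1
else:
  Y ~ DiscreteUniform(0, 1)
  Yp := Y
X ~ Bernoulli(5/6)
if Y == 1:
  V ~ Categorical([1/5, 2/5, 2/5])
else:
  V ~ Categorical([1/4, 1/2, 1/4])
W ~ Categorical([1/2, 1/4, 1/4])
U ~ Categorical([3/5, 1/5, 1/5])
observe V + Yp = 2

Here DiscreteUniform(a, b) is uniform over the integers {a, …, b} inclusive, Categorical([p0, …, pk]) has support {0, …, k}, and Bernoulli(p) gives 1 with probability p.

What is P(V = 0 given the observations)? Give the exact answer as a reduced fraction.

Enumerate traces; 72 have nonzero weight after conditioning:
  (Z=0, Y=0, X=0, V=2, W=0, U=0) weight 1/480
  (Z=0, Y=0, X=0, V=2, W=0, U=1) weight 1/1440
  (Z=0, Y=0, X=0, V=2, W=0, U=2) weight 1/1440
  (Z=0, Y=0, X=0, V=2, W=1, U=0) weight 1/960
  (Z=0, Y=0, X=0, V=2, W=1, U=1) weight 1/2880
  (Z=0, Y=0, X=0, V=2, W=1, U=2) weight 1/2880
  (Z=0, Y=0, X=0, V=2, W=2, U=0) weight 1/960
  (Z=0, Y=0, X=0, V=2, W=2, U=1) weight 1/2880
  (Z=0, Y=1, X=0, V=1, W=0, U=0) weight 1/300
  (Z=1, Y=1, X=0, V=0, W=0, U=0) weight 1/750
  … 62 more
Group by V:
  weight(V=0) = 2/75
  weight(V=1) = 1/3
  weight(V=2) = 1/24
Total weight = 2/75 + 1/3 + 1/24 = 241/600
P(V=0 | obs) = 2/75 / 241/600 = 16/241
P(V=1 | obs) = 1/3 / 241/600 = 200/241
P(V=2 | obs) = 1/24 / 241/600 = 25/241

P(V = 0 | obs) = 16/241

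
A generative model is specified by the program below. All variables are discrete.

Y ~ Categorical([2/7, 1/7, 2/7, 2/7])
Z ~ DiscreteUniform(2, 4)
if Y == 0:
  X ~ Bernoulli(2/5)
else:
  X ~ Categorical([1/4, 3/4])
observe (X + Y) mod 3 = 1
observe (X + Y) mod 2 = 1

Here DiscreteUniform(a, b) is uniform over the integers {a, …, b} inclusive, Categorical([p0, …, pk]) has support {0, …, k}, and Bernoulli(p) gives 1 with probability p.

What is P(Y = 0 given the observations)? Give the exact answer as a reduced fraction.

Enumerate traces; 6 have nonzero weight after conditioning:
  (Y=0, Z=2, X=1) weight 4/105
  (Y=0, Z=3, X=1) weight 4/105
  (Y=0, Z=4, X=1) weight 4/105
  (Y=1, Z=2, X=0) weight 1/84
  (Y=1, Z=3, X=0) weight 1/84
  (Y=1, Z=4, X=0) weight 1/84
Group by Y:
  weight(Y=0) = 4/35
  weight(Y=1) = 1/28
Total weight = 4/35 + 1/28 = 3/20
P(Y=0 | obs) = 4/35 / 3/20 = 16/21
P(Y=1 | obs) = 1/28 / 3/20 = 5/21

P(Y = 0 | obs) = 16/21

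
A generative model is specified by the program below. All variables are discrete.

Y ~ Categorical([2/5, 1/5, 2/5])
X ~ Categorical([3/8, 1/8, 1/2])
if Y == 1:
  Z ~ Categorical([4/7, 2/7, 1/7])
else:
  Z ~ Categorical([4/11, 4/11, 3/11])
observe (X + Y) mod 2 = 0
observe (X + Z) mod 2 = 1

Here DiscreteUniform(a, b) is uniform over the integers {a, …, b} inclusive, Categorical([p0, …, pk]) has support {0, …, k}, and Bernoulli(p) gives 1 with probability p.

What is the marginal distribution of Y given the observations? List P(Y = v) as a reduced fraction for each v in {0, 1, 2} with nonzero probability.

P(Y=0) = 392/839, P(Y=1) = 55/839, P(Y=2) = 392/839

Enumerate traces; 6 have nonzero weight after conditioning:
  (Y=0, X=0, Z=1) weight 3/55
  (Y=0, X=2, Z=1) weight 4/55
  (Y=1, X=1, Z=0) weight 1/70
  (Y=1, X=1, Z=2) weight 1/280
  (Y=2, X=0, Z=1) weight 3/55
  (Y=2, X=2, Z=1) weight 4/55
Group by Y:
  weight(Y=0) = 7/55
  weight(Y=1) = 1/56
  weight(Y=2) = 7/55
Total weight = 7/55 + 1/56 + 7/55 = 839/3080
P(Y=0 | obs) = 7/55 / 839/3080 = 392/839
P(Y=1 | obs) = 1/56 / 839/3080 = 55/839
P(Y=2 | obs) = 7/55 / 839/3080 = 392/839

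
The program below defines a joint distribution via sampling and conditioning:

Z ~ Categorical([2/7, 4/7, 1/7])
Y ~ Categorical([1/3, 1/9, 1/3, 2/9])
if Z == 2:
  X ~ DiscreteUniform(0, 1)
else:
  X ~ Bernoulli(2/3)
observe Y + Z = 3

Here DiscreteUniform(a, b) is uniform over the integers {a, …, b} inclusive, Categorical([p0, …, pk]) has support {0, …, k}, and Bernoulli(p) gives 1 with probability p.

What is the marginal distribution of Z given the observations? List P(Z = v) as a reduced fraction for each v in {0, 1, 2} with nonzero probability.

P(Z=0) = 4/17, P(Z=1) = 12/17, P(Z=2) = 1/17

Enumerate traces; 6 have nonzero weight after conditioning:
  (Z=0, Y=3, X=0) weight 4/189
  (Z=0, Y=3, X=1) weight 8/189
  (Z=1, Y=2, X=0) weight 4/63
  (Z=1, Y=2, X=1) weight 8/63
  (Z=2, Y=1, X=0) weight 1/126
  (Z=2, Y=1, X=1) weight 1/126
Group by Z:
  weight(Z=0) = 4/63
  weight(Z=1) = 4/21
  weight(Z=2) = 1/63
Total weight = 4/63 + 4/21 + 1/63 = 17/63
P(Z=0 | obs) = 4/63 / 17/63 = 4/17
P(Z=1 | obs) = 4/21 / 17/63 = 12/17
P(Z=2 | obs) = 1/63 / 17/63 = 1/17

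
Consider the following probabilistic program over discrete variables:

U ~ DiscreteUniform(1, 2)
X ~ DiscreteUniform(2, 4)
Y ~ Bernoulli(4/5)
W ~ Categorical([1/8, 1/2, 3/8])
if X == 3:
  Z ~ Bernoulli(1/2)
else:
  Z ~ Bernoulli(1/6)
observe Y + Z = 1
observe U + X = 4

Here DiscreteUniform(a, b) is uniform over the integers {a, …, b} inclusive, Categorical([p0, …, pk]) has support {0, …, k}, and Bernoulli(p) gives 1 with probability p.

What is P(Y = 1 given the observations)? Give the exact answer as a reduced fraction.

Enumerate traces; 12 have nonzero weight after conditioning:
  (U=1, X=3, Y=0, W=0, Z=1) weight 1/480
  (U=1, X=3, Y=0, W=1, Z=1) weight 1/120
  (U=1, X=3, Y=0, W=2, Z=1) weight 1/160
  (U=1, X=3, Y=1, W=0, Z=0) weight 1/120
  (U=1, X=3, Y=1, W=1, Z=0) weight 1/30
  (U=1, X=3, Y=1, W=2, Z=0) weight 1/40
  (U=2, X=2, Y=0, W=0, Z=1) weight 1/1440
  (U=2, X=2, Y=0, W=1, Z=1) weight 1/360
  … 4 more
Group by Y:
  weight(Y=0) = 1/45
  weight(Y=1) = 8/45
Total weight = 1/45 + 8/45 = 1/5
P(Y=0 | obs) = 1/45 / 1/5 = 1/9
P(Y=1 | obs) = 8/45 / 1/5 = 8/9

P(Y = 1 | obs) = 8/9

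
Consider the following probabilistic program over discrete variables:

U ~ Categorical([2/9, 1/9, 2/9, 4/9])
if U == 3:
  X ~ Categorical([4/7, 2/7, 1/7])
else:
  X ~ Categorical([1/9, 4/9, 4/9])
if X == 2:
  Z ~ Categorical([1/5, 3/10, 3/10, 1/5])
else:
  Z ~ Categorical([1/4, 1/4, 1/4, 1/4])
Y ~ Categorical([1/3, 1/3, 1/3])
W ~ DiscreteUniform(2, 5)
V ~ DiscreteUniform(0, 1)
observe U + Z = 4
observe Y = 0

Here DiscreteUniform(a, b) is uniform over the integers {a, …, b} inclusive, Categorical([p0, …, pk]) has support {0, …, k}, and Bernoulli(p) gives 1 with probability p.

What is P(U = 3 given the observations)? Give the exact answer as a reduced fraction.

P(U = 3 | obs) = 1296/2269

Enumerate traces; 72 have nonzero weight after conditioning:
  (U=1, X=0, Z=3, Y=0, W=2, V=0) weight 1/7776
  (U=1, X=0, Z=3, Y=0, W=2, V=1) weight 1/7776
  (U=1, X=0, Z=3, Y=0, W=3, V=0) weight 1/7776
  (U=1, X=0, Z=3, Y=0, W=3, V=1) weight 1/7776
  (U=1, X=0, Z=3, Y=0, W=4, V=0) weight 1/7776
  (U=1, X=0, Z=3, Y=0, W=4, V=1) weight 1/7776
  (U=1, X=0, Z=3, Y=0, W=5, V=0) weight 1/7776
  (U=1, X=0, Z=3, Y=0, W=5, V=1) weight 1/7776
  (U=2, X=0, Z=2, Y=0, W=2, V=0) weight 1/3888
  (U=3, X=0, Z=1, Y=0, W=2, V=0) weight 1/378
  … 62 more
Group by U:
  weight(U=1) = 41/4860
  weight(U=2) = 49/2430
  weight(U=3) = 4/105
Total weight = 41/4860 + 49/2430 + 4/105 = 2269/34020
P(U=1 | obs) = 41/4860 / 2269/34020 = 287/2269
P(U=2 | obs) = 49/2430 / 2269/34020 = 686/2269
P(U=3 | obs) = 4/105 / 2269/34020 = 1296/2269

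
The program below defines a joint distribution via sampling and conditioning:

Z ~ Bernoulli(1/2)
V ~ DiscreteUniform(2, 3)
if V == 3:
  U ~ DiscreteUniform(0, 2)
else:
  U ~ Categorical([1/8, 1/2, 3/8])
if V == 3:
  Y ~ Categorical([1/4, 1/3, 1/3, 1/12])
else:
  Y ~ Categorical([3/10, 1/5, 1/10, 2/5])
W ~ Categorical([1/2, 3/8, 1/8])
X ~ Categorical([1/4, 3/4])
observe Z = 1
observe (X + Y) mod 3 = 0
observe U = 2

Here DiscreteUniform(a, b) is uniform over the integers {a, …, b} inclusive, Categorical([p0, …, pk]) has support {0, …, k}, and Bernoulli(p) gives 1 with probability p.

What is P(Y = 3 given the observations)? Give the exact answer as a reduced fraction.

Enumerate traces; 18 have nonzero weight after conditioning:
  (Z=1, V=2, U=2, Y=0, W=0, X=0) weight 9/2560
  (Z=1, V=2, U=2, Y=0, W=1, X=0) weight 27/10240
  (Z=1, V=2, U=2, Y=0, W=2, X=0) weight 9/10240
  (Z=1, V=2, U=2, Y=2, W=0, X=1) weight 9/2560
  (Z=1, V=2, U=2, Y=2, W=1, X=1) weight 27/10240
  (Z=1, V=2, U=2, Y=2, W=2, X=1) weight 9/10240
  (Z=1, V=2, U=2, Y=3, W=0, X=0) weight 3/640
  (Z=1, V=2, U=2, Y=3, W=1, X=0) weight 9/2560
  … 10 more
Group by Y:
  weight(Y=0) = 47/3840
  weight(Y=2) = 107/3840
  weight(Y=3) = 1/90
Total weight = 47/3840 + 107/3840 + 1/90 = 59/1152
P(Y=0 | obs) = 47/3840 / 59/1152 = 141/590
P(Y=2 | obs) = 107/3840 / 59/1152 = 321/590
P(Y=3 | obs) = 1/90 / 59/1152 = 64/295

P(Y = 3 | obs) = 64/295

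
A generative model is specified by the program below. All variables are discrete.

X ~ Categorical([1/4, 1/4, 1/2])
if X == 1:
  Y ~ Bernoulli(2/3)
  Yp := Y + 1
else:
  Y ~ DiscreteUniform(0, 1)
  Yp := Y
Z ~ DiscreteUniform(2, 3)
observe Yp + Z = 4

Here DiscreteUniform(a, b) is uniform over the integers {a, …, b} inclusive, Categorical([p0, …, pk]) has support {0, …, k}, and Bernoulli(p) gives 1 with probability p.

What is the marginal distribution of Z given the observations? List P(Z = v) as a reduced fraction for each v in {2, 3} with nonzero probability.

Enumerate traces; 4 have nonzero weight after conditioning:
  (X=0, Y=1, Z=3) weight 1/16
  (X=1, Y=0, Z=3) weight 1/24
  (X=1, Y=1, Z=2) weight 1/12
  (X=2, Y=1, Z=3) weight 1/8
Group by Z:
  weight(Z=2) = 1/12
  weight(Z=3) = 11/48
Total weight = 1/12 + 11/48 = 5/16
P(Z=2 | obs) = 1/12 / 5/16 = 4/15
P(Z=3 | obs) = 11/48 / 5/16 = 11/15

P(Z=2) = 4/15, P(Z=3) = 11/15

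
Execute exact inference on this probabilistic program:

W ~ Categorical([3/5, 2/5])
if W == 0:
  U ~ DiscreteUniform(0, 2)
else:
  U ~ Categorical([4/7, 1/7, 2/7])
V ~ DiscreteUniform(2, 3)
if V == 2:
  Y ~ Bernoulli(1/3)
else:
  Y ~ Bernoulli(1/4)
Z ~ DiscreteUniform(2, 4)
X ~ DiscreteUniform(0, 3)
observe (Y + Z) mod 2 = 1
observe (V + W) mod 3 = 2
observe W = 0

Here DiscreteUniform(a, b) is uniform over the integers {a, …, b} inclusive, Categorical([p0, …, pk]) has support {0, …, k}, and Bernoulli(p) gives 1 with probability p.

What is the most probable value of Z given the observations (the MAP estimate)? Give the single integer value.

argmax_v P(Z = v | obs) = 3

Enumerate traces; 36 have nonzero weight after conditioning:
  (W=0, U=0, V=2, Y=0, Z=3, X=0) weight 1/180
  (W=0, U=0, V=2, Y=0, Z=3, X=1) weight 1/180
  (W=0, U=0, V=2, Y=0, Z=3, X=2) weight 1/180
  (W=0, U=0, V=2, Y=0, Z=3, X=3) weight 1/180
  (W=0, U=0, V=2, Y=1, Z=2, X=0) weight 1/360
  (W=0, U=0, V=2, Y=1, Z=2, X=1) weight 1/360
  (W=0, U=0, V=2, Y=1, Z=2, X=2) weight 1/360
  (W=0, U=0, V=2, Y=1, Z=2, X=3) weight 1/360
  (W=0, U=0, V=2, Y=1, Z=4, X=0) weight 1/360
  … 27 more
Group by Z:
  weight(Z=2) = 1/30
  weight(Z=3) = 1/15
  weight(Z=4) = 1/30
Total weight = 1/30 + 1/15 + 1/30 = 2/15
P(Z=2 | obs) = 1/30 / 2/15 = 1/4
P(Z=3 | obs) = 1/15 / 2/15 = 1/2
P(Z=4 | obs) = 1/30 / 2/15 = 1/4
argmax = 3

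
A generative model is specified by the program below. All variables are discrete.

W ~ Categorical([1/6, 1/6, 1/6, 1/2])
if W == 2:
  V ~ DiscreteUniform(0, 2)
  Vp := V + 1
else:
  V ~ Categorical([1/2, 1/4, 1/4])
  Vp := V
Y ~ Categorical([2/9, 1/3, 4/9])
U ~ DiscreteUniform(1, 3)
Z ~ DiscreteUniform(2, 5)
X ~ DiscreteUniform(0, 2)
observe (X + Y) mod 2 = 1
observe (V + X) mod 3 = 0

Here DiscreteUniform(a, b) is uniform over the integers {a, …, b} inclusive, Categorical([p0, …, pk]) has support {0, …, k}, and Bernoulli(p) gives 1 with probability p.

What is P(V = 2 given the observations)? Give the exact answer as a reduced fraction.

Enumerate traces; 192 have nonzero weight after conditioning:
  (W=0, V=0, Y=1, U=1, Z=2, X=0) weight 1/1296
  (W=0, V=0, Y=1, U=1, Z=3, X=0) weight 1/1296
  (W=0, V=0, Y=1, U=1, Z=4, X=0) weight 1/1296
  (W=0, V=0, Y=1, U=1, Z=5, X=0) weight 1/1296
  (W=0, V=0, Y=1, U=2, Z=2, X=0) weight 1/1296
  (W=0, V=0, Y=1, U=2, Z=3, X=0) weight 1/1296
  (W=0, V=0, Y=1, U=2, Z=4, X=0) weight 1/1296
  (W=0, V=0, Y=1, U=2, Z=5, X=0) weight 1/1296
  (W=0, V=1, Y=1, U=1, Z=2, X=2) weight 1/2592
  (W=0, V=2, Y=0, U=1, Z=2, X=1) weight 1/3888
  … 182 more
Group by V:
  weight(V=0) = 17/324
  weight(V=1) = 19/648
  weight(V=2) = 19/324
Total weight = 17/324 + 19/648 + 19/324 = 91/648
P(V=0 | obs) = 17/324 / 91/648 = 34/91
P(V=1 | obs) = 19/648 / 91/648 = 19/91
P(V=2 | obs) = 19/324 / 91/648 = 38/91

P(V = 2 | obs) = 38/91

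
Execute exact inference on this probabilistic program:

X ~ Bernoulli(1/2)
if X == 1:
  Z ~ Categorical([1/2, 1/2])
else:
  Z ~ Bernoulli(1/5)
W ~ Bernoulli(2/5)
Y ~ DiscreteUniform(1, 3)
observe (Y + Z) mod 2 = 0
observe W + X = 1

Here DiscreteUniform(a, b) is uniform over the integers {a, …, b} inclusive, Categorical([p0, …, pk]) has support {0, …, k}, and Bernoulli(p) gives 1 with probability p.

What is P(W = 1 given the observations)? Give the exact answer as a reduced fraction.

P(W = 1 | obs) = 8/23

Enumerate traces; 6 have nonzero weight after conditioning:
  (X=0, Z=0, W=1, Y=2) weight 4/75
  (X=0, Z=1, W=1, Y=1) weight 1/75
  (X=0, Z=1, W=1, Y=3) weight 1/75
  (X=1, Z=0, W=0, Y=2) weight 1/20
  (X=1, Z=1, W=0, Y=1) weight 1/20
  (X=1, Z=1, W=0, Y=3) weight 1/20
Group by W:
  weight(W=0) = 3/20
  weight(W=1) = 2/25
Total weight = 3/20 + 2/25 = 23/100
P(W=0 | obs) = 3/20 / 23/100 = 15/23
P(W=1 | obs) = 2/25 / 23/100 = 8/23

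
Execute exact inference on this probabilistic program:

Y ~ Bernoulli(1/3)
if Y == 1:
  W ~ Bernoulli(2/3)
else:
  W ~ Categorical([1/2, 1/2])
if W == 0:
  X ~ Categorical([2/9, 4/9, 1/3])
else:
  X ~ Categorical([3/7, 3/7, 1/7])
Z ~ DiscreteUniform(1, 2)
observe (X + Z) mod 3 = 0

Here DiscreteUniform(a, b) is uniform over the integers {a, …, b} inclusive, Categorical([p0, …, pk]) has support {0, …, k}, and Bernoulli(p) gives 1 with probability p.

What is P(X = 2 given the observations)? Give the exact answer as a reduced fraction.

Enumerate traces; 8 have nonzero weight after conditioning:
  (Y=0, W=0, X=1, Z=2) weight 2/27
  (Y=0, W=0, X=2, Z=1) weight 1/18
  (Y=0, W=1, X=1, Z=2) weight 1/14
  (Y=0, W=1, X=2, Z=1) weight 1/42
  (Y=1, W=0, X=1, Z=2) weight 2/81
  (Y=1, W=0, X=2, Z=1) weight 1/54
  (Y=1, W=1, X=1, Z=2) weight 1/21
  (Y=1, W=1, X=2, Z=1) weight 1/63
Group by X:
  weight(X=1) = 247/1134
  weight(X=2) = 43/378
Total weight = 247/1134 + 43/378 = 188/567
P(X=1 | obs) = 247/1134 / 188/567 = 247/376
P(X=2 | obs) = 43/378 / 188/567 = 129/376

P(X = 2 | obs) = 129/376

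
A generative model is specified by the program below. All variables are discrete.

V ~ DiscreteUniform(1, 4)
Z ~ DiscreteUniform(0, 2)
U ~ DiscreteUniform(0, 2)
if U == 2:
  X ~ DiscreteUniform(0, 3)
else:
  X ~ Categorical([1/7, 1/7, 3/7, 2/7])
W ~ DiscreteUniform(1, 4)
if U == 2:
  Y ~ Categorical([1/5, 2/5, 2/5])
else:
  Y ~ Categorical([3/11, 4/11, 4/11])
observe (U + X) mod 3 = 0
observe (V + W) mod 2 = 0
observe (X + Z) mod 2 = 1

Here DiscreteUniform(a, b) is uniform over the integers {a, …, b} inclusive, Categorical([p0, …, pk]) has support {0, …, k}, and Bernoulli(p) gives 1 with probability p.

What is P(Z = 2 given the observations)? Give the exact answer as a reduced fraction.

Enumerate traces; 144 have nonzero weight after conditioning:
  (V=1, Z=0, U=0, X=3, W=1, Y=0) weight 1/1848
  (V=1, Z=0, U=0, X=3, W=1, Y=1) weight 1/1386
  (V=1, Z=0, U=0, X=3, W=1, Y=2) weight 1/1386
  (V=1, Z=0, U=0, X=3, W=3, Y=0) weight 1/1848
  (V=1, Z=0, U=0, X=3, W=3, Y=1) weight 1/1386
  (V=1, Z=0, U=0, X=3, W=3, Y=2) weight 1/1386
  (V=1, Z=0, U=2, X=1, W=1, Y=0) weight 1/2880
  (V=1, Z=0, U=2, X=1, W=1, Y=1) weight 1/1440
  (V=1, Z=1, U=0, X=0, W=1, Y=0) weight 1/3696
  (V=1, Z=2, U=0, X=3, W=1, Y=0) weight 1/1848
  … 134 more
Group by Z:
  weight(Z=0) = 5/168
  weight(Z=1) = 2/63
  weight(Z=2) = 5/168
Total weight = 5/168 + 2/63 + 5/168 = 23/252
P(Z=0 | obs) = 5/168 / 23/252 = 15/46
P(Z=1 | obs) = 2/63 / 23/252 = 8/23
P(Z=2 | obs) = 5/168 / 23/252 = 15/46

P(Z = 2 | obs) = 15/46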